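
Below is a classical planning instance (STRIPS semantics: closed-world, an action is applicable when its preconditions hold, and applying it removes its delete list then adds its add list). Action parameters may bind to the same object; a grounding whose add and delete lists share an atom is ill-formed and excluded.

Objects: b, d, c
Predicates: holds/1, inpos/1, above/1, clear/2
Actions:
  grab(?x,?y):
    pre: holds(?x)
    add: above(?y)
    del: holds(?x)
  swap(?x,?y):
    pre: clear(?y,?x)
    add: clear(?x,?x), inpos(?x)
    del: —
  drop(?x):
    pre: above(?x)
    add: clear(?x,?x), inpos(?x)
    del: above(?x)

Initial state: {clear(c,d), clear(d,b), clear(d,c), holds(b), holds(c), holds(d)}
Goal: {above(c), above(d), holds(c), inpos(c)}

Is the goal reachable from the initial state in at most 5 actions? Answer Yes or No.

1. grab(b,d)  →  {above(d), clear(c,d), clear(d,b), clear(d,c), holds(c), holds(d)}
2. grab(d,c)  →  {above(c), above(d), clear(c,d), clear(d,b), clear(d,c), holds(c)}
3. swap(c,d)  →  {above(c), above(d), clear(c,c), clear(c,d), clear(d,b), clear(d,c), holds(c), inpos(c)}
optimal plan length = 3; 3 ≤ 5

Yes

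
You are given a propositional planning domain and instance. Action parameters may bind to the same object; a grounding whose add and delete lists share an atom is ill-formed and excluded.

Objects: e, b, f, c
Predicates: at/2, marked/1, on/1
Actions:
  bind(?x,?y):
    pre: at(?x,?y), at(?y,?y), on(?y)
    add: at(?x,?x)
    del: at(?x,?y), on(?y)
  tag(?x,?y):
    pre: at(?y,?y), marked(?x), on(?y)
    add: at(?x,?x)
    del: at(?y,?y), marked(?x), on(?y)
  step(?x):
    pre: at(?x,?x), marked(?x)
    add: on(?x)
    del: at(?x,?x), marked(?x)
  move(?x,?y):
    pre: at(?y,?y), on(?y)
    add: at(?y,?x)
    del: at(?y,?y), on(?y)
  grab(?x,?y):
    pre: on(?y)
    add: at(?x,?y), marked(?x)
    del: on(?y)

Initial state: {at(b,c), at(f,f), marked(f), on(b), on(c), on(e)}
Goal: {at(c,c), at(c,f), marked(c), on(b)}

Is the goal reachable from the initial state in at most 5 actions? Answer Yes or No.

1. step(f)  →  {at(b,c), on(b), on(c), on(e), on(f)}
2. grab(c,f)  →  {at(b,c), at(c,f), marked(c), on(b), on(c), on(e)}
3. grab(c,c)  →  {at(b,c), at(c,c), at(c,f), marked(c), on(b), on(e)}
optimal plan length = 3; 3 ≤ 5

Yes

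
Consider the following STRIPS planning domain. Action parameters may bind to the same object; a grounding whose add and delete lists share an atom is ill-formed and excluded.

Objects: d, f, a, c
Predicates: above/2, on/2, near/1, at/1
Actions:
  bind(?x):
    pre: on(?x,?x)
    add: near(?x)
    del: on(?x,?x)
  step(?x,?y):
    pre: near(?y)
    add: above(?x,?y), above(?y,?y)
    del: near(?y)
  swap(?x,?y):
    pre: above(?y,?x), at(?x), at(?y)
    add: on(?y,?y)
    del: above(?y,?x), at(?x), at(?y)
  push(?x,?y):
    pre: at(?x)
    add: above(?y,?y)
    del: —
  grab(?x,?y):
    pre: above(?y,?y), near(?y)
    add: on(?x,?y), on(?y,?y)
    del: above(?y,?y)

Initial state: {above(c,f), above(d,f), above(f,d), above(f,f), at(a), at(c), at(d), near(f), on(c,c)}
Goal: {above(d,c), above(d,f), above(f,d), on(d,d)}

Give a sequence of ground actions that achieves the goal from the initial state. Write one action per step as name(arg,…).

1. bind(c)  →  {above(c,f), above(d,f), above(f,d), above(f,f), at(a), at(c), at(d), near(c), near(f)}
2. step(d,c)  →  {above(c,c), above(c,f), above(d,c), above(d,f), above(f,d), above(f,f), at(a), at(c), at(d), near(f)}
3. push(d,d)  →  {above(c,c), above(c,f), above(d,c), above(d,d), above(d,f), above(f,d), above(f,f), at(a), at(c), at(d), near(f)}
4. swap(d,d)  →  {above(c,c), above(c,f), above(d,c), above(d,f), above(f,d), above(f,f), at(a), at(c), near(f), on(d,d)}

bind(c); step(d,c); push(d,d); swap(d,d)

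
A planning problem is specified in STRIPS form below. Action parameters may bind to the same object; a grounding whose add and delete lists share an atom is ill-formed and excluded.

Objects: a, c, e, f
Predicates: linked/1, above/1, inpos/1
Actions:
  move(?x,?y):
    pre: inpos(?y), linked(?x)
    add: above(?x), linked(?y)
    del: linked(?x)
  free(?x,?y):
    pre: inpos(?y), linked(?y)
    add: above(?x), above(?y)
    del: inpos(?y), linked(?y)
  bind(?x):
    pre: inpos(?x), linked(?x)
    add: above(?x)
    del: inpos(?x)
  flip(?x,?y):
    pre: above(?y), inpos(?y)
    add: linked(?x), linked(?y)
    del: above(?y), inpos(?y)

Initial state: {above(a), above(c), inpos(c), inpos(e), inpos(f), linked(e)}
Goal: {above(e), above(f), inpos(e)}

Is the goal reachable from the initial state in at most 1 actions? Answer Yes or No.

No

1. move(e,c)  →  {above(a), above(c), above(e), inpos(c), inpos(e), inpos(f), linked(c)}
2. free(f,c)  →  {above(a), above(c), above(e), above(f), inpos(e), inpos(f)}
optimal plan length = 2; 2 > 1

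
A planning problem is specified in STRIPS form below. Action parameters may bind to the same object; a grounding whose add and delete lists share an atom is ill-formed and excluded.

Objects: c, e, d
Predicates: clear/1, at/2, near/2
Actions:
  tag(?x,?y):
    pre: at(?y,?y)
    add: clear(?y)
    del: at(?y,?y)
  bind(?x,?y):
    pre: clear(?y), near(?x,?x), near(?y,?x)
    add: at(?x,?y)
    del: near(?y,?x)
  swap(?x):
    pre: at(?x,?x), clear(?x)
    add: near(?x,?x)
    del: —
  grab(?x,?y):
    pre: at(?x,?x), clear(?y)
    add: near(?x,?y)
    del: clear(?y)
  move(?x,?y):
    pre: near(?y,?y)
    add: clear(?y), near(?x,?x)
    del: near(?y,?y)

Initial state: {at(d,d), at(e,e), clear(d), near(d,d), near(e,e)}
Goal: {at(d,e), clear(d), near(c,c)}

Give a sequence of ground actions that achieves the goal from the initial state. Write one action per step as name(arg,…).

1. grab(e,d)  →  {at(d,d), at(e,e), near(d,d), near(e,d), near(e,e)}
2. tag(c,e)  →  {at(d,d), clear(e), near(d,d), near(e,d), near(e,e)}
3. bind(d,e)  →  {at(d,d), at(d,e), clear(e), near(d,d), near(e,e)}
4. move(c,d)  →  {at(d,d), at(d,e), clear(d), clear(e), near(c,c), near(e,e)}

grab(e,d); tag(c,e); bind(d,e); move(c,d)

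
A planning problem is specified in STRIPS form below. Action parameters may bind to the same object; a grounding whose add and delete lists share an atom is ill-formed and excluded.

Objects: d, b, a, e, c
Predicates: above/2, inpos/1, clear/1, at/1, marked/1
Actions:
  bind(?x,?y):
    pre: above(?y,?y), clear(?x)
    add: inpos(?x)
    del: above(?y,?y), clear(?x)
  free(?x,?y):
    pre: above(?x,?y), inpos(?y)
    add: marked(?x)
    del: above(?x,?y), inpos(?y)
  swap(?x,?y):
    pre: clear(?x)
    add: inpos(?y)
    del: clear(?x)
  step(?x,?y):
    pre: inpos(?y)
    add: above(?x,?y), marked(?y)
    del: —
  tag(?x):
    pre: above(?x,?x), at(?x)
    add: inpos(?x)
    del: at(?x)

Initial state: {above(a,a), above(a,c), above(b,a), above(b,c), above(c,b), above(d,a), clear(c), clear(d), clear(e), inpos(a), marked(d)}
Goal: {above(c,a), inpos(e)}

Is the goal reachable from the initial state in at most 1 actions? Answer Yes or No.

No

1. bind(e,a)  →  {above(a,c), above(b,a), above(b,c), above(c,b), above(d,a), clear(c), clear(d), inpos(a), inpos(e), marked(d)}
2. step(c,a)  →  {above(a,c), above(b,a), above(b,c), above(c,a), above(c,b), above(d,a), clear(c), clear(d), inpos(a), inpos(e), marked(a), marked(d)}
optimal plan length = 2; 2 > 1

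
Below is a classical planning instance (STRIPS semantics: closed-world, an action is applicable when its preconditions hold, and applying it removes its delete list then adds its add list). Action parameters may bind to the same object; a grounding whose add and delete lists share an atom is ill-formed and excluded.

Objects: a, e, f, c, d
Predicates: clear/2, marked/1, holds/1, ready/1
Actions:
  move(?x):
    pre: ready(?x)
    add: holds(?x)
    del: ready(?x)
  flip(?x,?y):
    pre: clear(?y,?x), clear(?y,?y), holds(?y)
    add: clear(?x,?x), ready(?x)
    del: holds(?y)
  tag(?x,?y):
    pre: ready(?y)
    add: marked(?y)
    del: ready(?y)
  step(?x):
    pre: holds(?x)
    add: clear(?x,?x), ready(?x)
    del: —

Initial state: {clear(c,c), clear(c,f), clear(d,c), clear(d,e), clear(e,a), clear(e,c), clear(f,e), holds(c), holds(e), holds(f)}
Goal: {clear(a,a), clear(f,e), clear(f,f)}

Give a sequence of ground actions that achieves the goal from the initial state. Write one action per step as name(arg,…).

flip(f,c); flip(e,f); flip(a,e)

1. flip(f,c)  →  {clear(c,c), clear(c,f), clear(d,c), clear(d,e), clear(e,a), clear(e,c), clear(f,e), clear(f,f), holds(e), holds(f), ready(f)}
2. flip(e,f)  →  {clear(c,c), clear(c,f), clear(d,c), clear(d,e), clear(e,a), clear(e,c), clear(e,e), clear(f,e), clear(f,f), holds(e), ready(e), ready(f)}
3. flip(a,e)  →  {clear(a,a), clear(c,c), clear(c,f), clear(d,c), clear(d,e), clear(e,a), clear(e,c), clear(e,e), clear(f,e), clear(f,f), ready(a), ready(e), ready(f)}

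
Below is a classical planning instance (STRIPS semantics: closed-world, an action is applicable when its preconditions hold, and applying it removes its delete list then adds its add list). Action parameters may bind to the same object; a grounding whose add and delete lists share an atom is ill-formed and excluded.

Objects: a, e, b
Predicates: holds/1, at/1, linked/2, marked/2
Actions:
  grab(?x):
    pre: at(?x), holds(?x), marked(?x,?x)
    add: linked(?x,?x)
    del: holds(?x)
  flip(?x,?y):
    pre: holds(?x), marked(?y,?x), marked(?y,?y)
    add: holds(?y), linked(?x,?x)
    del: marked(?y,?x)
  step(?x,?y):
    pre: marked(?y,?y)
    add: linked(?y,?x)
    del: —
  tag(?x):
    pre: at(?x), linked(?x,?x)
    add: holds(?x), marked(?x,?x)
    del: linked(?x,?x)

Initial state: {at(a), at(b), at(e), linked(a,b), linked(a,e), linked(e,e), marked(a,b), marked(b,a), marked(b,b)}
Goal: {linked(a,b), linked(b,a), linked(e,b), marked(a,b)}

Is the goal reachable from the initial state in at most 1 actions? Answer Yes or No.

1. step(a,b)  →  {at(a), at(b), at(e), linked(a,b), linked(a,e), linked(b,a), linked(e,e), marked(a,b), marked(b,a), marked(b,b)}
2. tag(e)  →  {at(a), at(b), at(e), holds(e), linked(a,b), linked(a,e), linked(b,a), marked(a,b), marked(b,a), marked(b,b), marked(e,e)}
3. step(b,e)  →  {at(a), at(b), at(e), holds(e), linked(a,b), linked(a,e), linked(b,a), linked(e,b), marked(a,b), marked(b,a), marked(b,b), marked(e,e)}
optimal plan length = 3; 3 > 1

No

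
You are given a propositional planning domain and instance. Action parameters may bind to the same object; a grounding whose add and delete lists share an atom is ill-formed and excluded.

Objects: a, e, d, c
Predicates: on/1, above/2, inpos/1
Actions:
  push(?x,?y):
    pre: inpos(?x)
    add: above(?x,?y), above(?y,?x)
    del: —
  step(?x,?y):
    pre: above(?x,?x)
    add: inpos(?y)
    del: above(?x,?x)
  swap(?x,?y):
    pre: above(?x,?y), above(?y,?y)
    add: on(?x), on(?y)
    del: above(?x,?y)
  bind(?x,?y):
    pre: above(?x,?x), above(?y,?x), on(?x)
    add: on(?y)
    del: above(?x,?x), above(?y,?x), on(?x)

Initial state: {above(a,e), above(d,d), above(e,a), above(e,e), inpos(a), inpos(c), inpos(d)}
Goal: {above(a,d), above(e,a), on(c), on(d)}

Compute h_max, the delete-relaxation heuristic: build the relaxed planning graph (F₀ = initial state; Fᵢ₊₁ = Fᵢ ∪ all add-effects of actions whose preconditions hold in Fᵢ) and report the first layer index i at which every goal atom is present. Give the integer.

F0 = init (7 atoms)
F1 = F0 ∪ {above(a,a), above(a,c), above(a,d), above(c,a), above(c,c), above(c,d), above(c,e), above(d,a), above(d,c), above(d,e), above(e,c), above(e,d), inpos(e), on(a), on(d), on(e)}  (23 atoms)
F2 = F1 ∪ {on(c)}  (24 atoms)
goal ⊆ F2  ⇒  h_max = 2

2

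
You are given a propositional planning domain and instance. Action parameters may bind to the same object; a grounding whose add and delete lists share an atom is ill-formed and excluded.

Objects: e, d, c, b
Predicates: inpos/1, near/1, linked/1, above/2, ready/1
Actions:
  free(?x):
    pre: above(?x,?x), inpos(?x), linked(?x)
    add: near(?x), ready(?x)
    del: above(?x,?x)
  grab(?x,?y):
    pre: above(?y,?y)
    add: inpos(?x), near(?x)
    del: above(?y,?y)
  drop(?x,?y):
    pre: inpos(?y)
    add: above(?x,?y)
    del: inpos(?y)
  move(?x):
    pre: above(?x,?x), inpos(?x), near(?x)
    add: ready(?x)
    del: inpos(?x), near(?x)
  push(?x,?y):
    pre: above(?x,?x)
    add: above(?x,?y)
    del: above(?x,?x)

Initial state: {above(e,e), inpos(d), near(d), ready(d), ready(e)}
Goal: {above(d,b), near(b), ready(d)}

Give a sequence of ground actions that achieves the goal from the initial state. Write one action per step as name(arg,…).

grab(b,e); drop(d,b)

1. grab(b,e)  →  {inpos(b), inpos(d), near(b), near(d), ready(d), ready(e)}
2. drop(d,b)  →  {above(d,b), inpos(d), near(b), near(d), ready(d), ready(e)}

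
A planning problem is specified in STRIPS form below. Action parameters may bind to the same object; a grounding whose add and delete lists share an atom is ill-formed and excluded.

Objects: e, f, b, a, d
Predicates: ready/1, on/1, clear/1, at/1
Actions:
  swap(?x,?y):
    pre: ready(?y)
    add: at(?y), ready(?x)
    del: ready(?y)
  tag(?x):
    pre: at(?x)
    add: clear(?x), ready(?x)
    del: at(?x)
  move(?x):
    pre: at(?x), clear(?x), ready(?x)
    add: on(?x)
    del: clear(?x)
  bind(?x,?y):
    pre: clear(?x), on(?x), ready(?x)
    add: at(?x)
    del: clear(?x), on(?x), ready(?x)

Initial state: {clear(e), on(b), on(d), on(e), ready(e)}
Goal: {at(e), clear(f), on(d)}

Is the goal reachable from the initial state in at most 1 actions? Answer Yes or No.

No

1. swap(f,e)  →  {at(e), clear(e), on(b), on(d), on(e), ready(f)}
2. swap(e,f)  →  {at(e), at(f), clear(e), on(b), on(d), on(e), ready(e)}
3. tag(f)  →  {at(e), clear(e), clear(f), on(b), on(d), on(e), ready(e), ready(f)}
optimal plan length = 3; 3 > 1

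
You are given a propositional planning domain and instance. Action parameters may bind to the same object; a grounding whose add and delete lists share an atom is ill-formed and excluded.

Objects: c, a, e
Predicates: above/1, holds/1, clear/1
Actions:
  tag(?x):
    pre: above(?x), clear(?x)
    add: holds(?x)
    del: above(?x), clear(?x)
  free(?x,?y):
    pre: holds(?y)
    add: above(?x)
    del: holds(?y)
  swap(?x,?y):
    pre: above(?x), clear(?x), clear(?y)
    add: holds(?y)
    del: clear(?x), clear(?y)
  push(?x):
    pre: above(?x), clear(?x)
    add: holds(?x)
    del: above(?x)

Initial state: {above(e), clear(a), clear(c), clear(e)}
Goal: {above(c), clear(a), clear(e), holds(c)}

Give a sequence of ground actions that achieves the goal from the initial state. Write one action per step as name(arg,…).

1. push(e)  →  {clear(a), clear(c), clear(e), holds(e)}
2. free(c,e)  →  {above(c), clear(a), clear(c), clear(e)}
3. swap(c,c)  →  {above(c), clear(a), clear(e), holds(c)}

push(e); free(c,e); swap(c,c)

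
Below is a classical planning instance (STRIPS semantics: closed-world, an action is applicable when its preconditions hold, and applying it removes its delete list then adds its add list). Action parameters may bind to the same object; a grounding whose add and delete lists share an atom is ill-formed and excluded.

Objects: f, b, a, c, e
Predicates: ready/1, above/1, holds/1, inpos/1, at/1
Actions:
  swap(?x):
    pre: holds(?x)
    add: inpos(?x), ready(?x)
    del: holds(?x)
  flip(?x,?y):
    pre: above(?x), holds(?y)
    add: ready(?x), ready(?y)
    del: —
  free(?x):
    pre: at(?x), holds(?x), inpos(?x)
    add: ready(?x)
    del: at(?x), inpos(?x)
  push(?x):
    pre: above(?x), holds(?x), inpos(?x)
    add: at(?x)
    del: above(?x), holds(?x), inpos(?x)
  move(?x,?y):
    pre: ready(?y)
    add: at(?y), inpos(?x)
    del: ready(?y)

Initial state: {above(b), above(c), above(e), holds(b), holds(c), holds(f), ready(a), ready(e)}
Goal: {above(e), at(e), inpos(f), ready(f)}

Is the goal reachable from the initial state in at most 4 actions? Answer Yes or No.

1. swap(f)  →  {above(b), above(c), above(e), holds(b), holds(c), inpos(f), ready(a), ready(e), ready(f)}
2. move(f,e)  →  {above(b), above(c), above(e), at(e), holds(b), holds(c), inpos(f), ready(a), ready(f)}
optimal plan length = 2; 2 ≤ 4

Yes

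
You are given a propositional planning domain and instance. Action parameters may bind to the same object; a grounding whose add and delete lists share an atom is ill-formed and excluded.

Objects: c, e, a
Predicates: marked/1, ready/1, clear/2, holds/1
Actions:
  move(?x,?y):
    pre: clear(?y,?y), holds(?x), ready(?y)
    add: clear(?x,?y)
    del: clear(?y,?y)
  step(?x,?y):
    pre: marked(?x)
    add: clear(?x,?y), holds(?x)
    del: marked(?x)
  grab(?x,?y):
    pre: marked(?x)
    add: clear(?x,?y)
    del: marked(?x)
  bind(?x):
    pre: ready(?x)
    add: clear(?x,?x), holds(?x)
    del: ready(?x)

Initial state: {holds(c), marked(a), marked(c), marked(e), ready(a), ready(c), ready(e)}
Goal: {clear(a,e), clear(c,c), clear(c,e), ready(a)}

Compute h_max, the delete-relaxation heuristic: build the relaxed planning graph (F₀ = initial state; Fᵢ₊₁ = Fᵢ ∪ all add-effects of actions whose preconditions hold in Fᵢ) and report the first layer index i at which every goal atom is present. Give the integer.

1

F0 = init (7 atoms)
F1 = F0 ∪ {clear(a,a), clear(a,c), clear(a,e), clear(c,a), clear(c,c), clear(c,e), clear(e,a), clear(e,c), clear(e,e), holds(a), holds(e)}  (18 atoms)
goal ⊆ F1  ⇒  h_max = 1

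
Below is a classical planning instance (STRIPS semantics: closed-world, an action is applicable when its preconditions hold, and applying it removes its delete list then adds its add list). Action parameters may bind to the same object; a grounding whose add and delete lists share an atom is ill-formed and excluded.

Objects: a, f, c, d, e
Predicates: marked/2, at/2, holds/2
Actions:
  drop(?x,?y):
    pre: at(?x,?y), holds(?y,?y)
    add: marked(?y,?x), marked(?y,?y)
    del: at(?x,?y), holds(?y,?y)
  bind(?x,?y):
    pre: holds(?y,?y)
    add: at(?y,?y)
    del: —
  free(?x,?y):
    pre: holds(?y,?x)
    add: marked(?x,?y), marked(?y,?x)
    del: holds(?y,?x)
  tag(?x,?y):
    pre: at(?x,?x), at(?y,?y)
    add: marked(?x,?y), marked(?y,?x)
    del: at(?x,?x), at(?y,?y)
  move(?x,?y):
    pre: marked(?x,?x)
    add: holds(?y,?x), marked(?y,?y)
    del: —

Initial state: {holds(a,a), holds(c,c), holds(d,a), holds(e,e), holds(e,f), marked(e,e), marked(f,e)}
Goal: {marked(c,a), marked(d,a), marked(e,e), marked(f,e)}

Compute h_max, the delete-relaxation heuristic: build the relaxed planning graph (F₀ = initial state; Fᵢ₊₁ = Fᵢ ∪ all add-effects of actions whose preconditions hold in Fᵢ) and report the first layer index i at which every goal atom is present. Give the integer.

F0 = init (7 atoms)
F1 = F0 ∪ {at(a,a), at(c,c), at(e,e), holds(a,e), holds(c,e), holds(d,e), holds(f,e), marked(a,a), marked(a,d), marked(c,c), marked(d,a), marked(d,d), marked(e,f), marked(f,f)}  (21 atoms)
F2 = F1 ∪ {holds(a,c), holds(a,d), holds(a,f), holds(c,a), holds(c,d), holds(c,f), holds(d,c), holds(d,d), holds(d,f), holds(e,a), holds(e,c), holds(e,d), holds(f,a), holds(f,c), holds(f,d), holds(f,f), marked(a,c), marked(a,e), marked(c,a), marked(c,e), marked(d,e), marked(e,a), marked(e,c), marked(e,d)}  (45 atoms)
goal ⊆ F2  ⇒  h_max = 2

2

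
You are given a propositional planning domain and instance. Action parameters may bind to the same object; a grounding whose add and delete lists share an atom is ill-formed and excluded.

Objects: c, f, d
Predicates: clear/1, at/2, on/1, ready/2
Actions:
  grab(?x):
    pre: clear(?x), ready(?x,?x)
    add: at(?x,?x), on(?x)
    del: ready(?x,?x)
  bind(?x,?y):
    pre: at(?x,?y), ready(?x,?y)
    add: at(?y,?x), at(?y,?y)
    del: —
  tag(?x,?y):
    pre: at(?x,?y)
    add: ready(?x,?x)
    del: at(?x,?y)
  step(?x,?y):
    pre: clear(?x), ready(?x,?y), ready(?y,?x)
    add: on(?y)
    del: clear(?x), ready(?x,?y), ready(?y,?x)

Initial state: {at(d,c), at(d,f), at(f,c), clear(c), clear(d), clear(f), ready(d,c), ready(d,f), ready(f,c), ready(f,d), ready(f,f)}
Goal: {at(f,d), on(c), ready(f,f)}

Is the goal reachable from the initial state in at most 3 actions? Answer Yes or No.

1. bind(f,c)  →  {at(c,c), at(c,f), at(d,c), at(d,f), at(f,c), clear(c), clear(d), clear(f), ready(d,c), ready(d,f), ready(f,c), ready(f,d), ready(f,f)}
2. bind(d,f)  →  {at(c,c), at(c,f), at(d,c), at(d,f), at(f,c), at(f,d), at(f,f), clear(c), clear(d), clear(f), ready(d,c), ready(d,f), ready(f,c), ready(f,d), ready(f,f)}
3. tag(c,c)  →  {at(c,f), at(d,c), at(d,f), at(f,c), at(f,d), at(f,f), clear(c), clear(d), clear(f), ready(c,c), ready(d,c), ready(d,f), ready(f,c), ready(f,d), ready(f,f)}
4. grab(c)  →  {at(c,c), at(c,f), at(d,c), at(d,f), at(f,c), at(f,d), at(f,f), clear(c), clear(d), clear(f), on(c), ready(d,c), ready(d,f), ready(f,c), ready(f,d), ready(f,f)}
optimal plan length = 4; 4 > 3

No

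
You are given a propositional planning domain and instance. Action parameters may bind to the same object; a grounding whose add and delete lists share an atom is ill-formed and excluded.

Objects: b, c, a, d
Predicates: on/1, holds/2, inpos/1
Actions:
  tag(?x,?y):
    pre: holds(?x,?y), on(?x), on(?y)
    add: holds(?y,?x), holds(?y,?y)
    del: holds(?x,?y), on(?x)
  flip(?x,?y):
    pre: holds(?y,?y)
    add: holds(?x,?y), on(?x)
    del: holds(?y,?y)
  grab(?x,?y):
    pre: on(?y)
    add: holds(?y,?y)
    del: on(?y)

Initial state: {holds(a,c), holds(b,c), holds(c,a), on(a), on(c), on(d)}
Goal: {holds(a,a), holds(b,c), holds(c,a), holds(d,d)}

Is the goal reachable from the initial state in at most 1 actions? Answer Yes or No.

1. grab(b,a)  →  {holds(a,a), holds(a,c), holds(b,c), holds(c,a), on(c), on(d)}
2. grab(b,d)  →  {holds(a,a), holds(a,c), holds(b,c), holds(c,a), holds(d,d), on(c)}
optimal plan length = 2; 2 > 1

No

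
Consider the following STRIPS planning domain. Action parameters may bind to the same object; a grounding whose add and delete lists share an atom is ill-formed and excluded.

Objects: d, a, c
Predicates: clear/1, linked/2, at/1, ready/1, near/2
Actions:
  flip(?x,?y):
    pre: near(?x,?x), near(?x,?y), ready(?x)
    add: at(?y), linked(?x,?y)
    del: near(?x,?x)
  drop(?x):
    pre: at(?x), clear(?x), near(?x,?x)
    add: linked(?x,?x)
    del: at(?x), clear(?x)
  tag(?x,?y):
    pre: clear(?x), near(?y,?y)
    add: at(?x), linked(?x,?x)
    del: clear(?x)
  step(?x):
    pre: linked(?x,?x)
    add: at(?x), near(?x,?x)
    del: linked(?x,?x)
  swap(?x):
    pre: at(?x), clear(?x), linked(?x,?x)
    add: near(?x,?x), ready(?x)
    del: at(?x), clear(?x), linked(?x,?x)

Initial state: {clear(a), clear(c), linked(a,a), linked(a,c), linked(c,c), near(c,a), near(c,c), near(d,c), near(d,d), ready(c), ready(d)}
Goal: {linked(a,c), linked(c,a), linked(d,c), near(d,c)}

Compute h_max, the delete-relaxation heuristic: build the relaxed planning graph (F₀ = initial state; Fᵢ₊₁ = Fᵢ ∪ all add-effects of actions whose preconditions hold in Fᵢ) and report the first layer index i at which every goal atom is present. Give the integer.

F0 = init (11 atoms)
F1 = F0 ∪ {at(a), at(c), at(d), linked(c,a), linked(d,c), linked(d,d), near(a,a)}  (18 atoms)
goal ⊆ F1  ⇒  h_max = 1

1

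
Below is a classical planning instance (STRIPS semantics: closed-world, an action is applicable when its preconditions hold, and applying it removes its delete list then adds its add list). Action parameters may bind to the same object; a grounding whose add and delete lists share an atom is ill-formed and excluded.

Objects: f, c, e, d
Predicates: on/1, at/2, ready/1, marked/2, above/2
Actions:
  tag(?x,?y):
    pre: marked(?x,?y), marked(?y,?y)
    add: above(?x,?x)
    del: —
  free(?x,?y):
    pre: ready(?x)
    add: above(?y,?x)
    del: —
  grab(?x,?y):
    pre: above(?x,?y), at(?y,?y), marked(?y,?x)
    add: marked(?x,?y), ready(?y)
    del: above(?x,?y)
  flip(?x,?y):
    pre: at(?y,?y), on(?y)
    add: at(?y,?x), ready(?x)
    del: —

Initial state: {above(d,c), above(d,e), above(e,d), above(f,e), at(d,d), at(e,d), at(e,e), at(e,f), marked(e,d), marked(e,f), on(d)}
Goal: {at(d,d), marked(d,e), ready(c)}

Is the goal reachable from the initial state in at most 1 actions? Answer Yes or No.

No

1. grab(d,e)  →  {above(d,c), above(e,d), above(f,e), at(d,d), at(e,d), at(e,e), at(e,f), marked(d,e), marked(e,d), marked(e,f), on(d), ready(e)}
2. flip(c,d)  →  {above(d,c), above(e,d), above(f,e), at(d,c), at(d,d), at(e,d), at(e,e), at(e,f), marked(d,e), marked(e,d), marked(e,f), on(d), ready(c), ready(e)}
optimal plan length = 2; 2 > 1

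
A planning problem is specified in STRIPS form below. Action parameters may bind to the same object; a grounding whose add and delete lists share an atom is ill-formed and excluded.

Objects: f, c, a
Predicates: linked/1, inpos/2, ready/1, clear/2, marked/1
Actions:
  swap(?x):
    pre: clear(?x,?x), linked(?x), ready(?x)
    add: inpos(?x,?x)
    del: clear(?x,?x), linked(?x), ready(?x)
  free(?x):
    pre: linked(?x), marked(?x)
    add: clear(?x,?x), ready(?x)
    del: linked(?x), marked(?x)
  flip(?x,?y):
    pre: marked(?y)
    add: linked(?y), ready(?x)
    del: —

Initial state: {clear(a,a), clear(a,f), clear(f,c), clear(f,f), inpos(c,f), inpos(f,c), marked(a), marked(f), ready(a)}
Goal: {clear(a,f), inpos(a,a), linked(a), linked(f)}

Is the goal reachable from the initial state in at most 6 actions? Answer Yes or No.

1. flip(f,f)  →  {clear(a,a), clear(a,f), clear(f,c), clear(f,f), inpos(c,f), inpos(f,c), linked(f), marked(a), marked(f), ready(a), ready(f)}
2. flip(f,a)  →  {clear(a,a), clear(a,f), clear(f,c), clear(f,f), inpos(c,f), inpos(f,c), linked(a), linked(f), marked(a), marked(f), ready(a), ready(f)}
3. swap(a)  →  {clear(a,f), clear(f,c), clear(f,f), inpos(a,a), inpos(c,f), inpos(f,c), linked(f), marked(a), marked(f), ready(f)}
4. flip(f,a)  →  {clear(a,f), clear(f,c), clear(f,f), inpos(a,a), inpos(c,f), inpos(f,c), linked(a), linked(f), marked(a), marked(f), ready(f)}
optimal plan length = 4; 4 ≤ 6

Yes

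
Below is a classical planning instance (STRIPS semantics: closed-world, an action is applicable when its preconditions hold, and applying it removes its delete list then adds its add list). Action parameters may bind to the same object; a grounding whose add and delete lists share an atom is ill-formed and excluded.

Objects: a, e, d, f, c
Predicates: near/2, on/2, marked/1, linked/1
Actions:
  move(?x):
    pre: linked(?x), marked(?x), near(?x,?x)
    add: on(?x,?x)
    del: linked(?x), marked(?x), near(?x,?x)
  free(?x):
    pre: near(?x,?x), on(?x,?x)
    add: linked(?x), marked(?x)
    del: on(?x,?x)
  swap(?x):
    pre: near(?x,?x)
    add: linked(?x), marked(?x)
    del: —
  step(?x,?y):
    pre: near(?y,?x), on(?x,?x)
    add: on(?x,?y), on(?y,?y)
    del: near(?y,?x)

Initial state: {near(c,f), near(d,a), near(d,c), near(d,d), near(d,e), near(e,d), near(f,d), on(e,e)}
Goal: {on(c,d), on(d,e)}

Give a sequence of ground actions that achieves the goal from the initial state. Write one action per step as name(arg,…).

step(e,d); step(d,e); step(d,f); step(f,c); step(c,d)

1. step(e,d)  →  {near(c,f), near(d,a), near(d,c), near(d,d), near(e,d), near(f,d), on(d,d), on(e,d), on(e,e)}
2. step(d,e)  →  {near(c,f), near(d,a), near(d,c), near(d,d), near(f,d), on(d,d), on(d,e), on(e,d), on(e,e)}
3. step(d,f)  →  {near(c,f), near(d,a), near(d,c), near(d,d), on(d,d), on(d,e), on(d,f), on(e,d), on(e,e), on(f,f)}
4. step(f,c)  →  {near(d,a), near(d,c), near(d,d), on(c,c), on(d,d), on(d,e), on(d,f), on(e,d), on(e,e), on(f,c), on(f,f)}
5. step(c,d)  →  {near(d,a), near(d,d), on(c,c), on(c,d), on(d,d), on(d,e), on(d,f), on(e,d), on(e,e), on(f,c), on(f,f)}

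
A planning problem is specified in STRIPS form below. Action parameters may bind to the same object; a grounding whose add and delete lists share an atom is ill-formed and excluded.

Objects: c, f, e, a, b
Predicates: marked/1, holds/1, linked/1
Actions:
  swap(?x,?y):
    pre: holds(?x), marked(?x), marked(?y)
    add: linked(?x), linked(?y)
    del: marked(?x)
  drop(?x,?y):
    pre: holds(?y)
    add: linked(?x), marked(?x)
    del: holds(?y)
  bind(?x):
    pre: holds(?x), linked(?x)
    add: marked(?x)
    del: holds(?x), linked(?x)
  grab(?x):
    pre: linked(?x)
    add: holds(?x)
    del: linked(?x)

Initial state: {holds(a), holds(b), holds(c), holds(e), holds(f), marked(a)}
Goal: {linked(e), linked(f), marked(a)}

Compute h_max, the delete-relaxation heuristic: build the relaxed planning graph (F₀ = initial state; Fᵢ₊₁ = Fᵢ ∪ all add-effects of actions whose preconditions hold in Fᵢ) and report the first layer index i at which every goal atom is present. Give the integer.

F0 = init (6 atoms)
F1 = F0 ∪ {linked(a), linked(b), linked(c), linked(e), linked(f), marked(b), marked(c), marked(e), marked(f)}  (15 atoms)
goal ⊆ F1  ⇒  h_max = 1

1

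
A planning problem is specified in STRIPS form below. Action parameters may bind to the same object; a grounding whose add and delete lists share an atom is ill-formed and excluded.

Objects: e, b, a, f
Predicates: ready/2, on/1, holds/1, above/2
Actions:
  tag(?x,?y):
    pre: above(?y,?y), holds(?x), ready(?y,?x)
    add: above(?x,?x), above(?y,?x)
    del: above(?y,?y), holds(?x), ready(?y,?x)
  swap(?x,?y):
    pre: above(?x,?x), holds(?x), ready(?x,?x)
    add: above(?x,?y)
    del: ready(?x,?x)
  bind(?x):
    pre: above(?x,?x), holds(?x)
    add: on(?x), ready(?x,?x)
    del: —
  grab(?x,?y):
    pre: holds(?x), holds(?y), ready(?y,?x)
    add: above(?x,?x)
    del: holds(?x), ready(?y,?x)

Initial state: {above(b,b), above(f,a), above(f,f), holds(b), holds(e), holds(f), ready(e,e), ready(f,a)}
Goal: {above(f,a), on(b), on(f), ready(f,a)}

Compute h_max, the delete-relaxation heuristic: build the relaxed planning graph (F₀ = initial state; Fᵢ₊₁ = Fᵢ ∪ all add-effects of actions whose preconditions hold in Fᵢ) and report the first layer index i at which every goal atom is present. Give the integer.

F0 = init (8 atoms)
F1 = F0 ∪ {above(e,e), on(b), on(f), ready(b,b), ready(f,f)}  (13 atoms)
goal ⊆ F1  ⇒  h_max = 1

1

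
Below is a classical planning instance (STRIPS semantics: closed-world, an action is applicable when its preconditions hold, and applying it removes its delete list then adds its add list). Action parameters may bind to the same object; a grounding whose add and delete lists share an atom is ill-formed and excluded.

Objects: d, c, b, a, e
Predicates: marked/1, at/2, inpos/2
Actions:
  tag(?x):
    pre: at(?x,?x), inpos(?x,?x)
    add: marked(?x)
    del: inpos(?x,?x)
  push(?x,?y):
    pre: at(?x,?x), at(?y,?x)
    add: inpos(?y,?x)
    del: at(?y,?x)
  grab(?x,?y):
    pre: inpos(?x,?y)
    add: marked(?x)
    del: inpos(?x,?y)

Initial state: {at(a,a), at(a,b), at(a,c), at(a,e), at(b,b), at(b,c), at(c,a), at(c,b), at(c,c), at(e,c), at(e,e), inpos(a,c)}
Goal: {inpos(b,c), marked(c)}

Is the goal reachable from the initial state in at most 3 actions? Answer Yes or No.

1. push(c,b)  →  {at(a,a), at(a,b), at(a,c), at(a,e), at(b,b), at(c,a), at(c,b), at(c,c), at(e,c), at(e,e), inpos(a,c), inpos(b,c)}
2. push(c,c)  →  {at(a,a), at(a,b), at(a,c), at(a,e), at(b,b), at(c,a), at(c,b), at(e,c), at(e,e), inpos(a,c), inpos(b,c), inpos(c,c)}
3. grab(c,c)  →  {at(a,a), at(a,b), at(a,c), at(a,e), at(b,b), at(c,a), at(c,b), at(e,c), at(e,e), inpos(a,c), inpos(b,c), marked(c)}
optimal plan length = 3; 3 ≤ 3

Yes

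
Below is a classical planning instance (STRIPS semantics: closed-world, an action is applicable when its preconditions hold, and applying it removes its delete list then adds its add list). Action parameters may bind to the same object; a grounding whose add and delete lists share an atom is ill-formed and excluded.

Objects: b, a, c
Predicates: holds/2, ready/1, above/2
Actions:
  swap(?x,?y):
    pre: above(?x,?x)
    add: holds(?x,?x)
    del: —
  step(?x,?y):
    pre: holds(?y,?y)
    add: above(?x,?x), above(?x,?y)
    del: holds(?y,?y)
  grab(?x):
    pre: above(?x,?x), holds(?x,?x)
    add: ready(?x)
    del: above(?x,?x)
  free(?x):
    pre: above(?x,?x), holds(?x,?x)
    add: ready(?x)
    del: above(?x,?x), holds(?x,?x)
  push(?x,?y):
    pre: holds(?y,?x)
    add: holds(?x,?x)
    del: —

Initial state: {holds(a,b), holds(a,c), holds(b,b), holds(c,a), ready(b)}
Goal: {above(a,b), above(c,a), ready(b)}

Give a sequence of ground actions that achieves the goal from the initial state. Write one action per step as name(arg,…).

1. step(a,b)  →  {above(a,a), above(a,b), holds(a,b), holds(a,c), holds(c,a), ready(b)}
2. swap(a,b)  →  {above(a,a), above(a,b), holds(a,a), holds(a,b), holds(a,c), holds(c,a), ready(b)}
3. step(c,a)  →  {above(a,a), above(a,b), above(c,a), above(c,c), holds(a,b), holds(a,c), holds(c,a), ready(b)}

step(a,b); swap(a,b); step(c,a)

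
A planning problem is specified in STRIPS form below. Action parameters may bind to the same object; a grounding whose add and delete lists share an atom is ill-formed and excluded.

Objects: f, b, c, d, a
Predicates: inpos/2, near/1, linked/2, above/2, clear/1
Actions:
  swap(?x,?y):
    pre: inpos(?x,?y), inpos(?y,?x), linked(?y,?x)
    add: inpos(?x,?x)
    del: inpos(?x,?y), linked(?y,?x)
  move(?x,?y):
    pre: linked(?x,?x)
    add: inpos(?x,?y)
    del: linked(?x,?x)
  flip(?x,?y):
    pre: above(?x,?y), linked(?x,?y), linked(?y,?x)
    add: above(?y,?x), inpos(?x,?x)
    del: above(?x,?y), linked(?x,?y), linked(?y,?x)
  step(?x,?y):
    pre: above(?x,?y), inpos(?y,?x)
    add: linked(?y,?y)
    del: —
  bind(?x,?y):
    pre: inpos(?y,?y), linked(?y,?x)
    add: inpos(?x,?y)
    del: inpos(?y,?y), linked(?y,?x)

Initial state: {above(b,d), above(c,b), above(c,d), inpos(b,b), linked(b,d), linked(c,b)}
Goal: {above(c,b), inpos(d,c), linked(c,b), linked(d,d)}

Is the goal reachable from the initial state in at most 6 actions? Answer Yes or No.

1. bind(d,b)  →  {above(b,d), above(c,b), above(c,d), inpos(d,b), linked(c,b)}
2. step(b,d)  →  {above(b,d), above(c,b), above(c,d), inpos(d,b), linked(c,b), linked(d,d)}
3. move(d,c)  →  {above(b,d), above(c,b), above(c,d), inpos(d,b), inpos(d,c), linked(c,b)}
4. step(b,d)  →  {above(b,d), above(c,b), above(c,d), inpos(d,b), inpos(d,c), linked(c,b), linked(d,d)}
optimal plan length = 4; 4 ≤ 6

Yes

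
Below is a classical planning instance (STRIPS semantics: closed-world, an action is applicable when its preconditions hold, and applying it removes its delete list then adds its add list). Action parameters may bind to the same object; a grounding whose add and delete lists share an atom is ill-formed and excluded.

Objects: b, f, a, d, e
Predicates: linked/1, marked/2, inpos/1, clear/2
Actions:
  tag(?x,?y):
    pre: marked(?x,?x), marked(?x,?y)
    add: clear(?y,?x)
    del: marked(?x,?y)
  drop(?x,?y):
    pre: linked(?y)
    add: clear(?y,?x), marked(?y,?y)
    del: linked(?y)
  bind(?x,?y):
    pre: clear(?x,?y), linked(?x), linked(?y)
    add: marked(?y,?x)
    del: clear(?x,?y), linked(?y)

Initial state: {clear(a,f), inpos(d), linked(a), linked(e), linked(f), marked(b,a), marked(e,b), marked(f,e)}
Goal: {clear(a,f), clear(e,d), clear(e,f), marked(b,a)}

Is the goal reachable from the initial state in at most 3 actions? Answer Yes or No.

1. drop(b,f)  →  {clear(a,f), clear(f,b), inpos(d), linked(a), linked(e), marked(b,a), marked(e,b), marked(f,e), marked(f,f)}
2. tag(f,e)  →  {clear(a,f), clear(e,f), clear(f,b), inpos(d), linked(a), linked(e), marked(b,a), marked(e,b), marked(f,f)}
3. drop(d,e)  →  {clear(a,f), clear(e,d), clear(e,f), clear(f,b), inpos(d), linked(a), marked(b,a), marked(e,b), marked(e,e), marked(f,f)}
optimal plan length = 3; 3 ≤ 3

Yes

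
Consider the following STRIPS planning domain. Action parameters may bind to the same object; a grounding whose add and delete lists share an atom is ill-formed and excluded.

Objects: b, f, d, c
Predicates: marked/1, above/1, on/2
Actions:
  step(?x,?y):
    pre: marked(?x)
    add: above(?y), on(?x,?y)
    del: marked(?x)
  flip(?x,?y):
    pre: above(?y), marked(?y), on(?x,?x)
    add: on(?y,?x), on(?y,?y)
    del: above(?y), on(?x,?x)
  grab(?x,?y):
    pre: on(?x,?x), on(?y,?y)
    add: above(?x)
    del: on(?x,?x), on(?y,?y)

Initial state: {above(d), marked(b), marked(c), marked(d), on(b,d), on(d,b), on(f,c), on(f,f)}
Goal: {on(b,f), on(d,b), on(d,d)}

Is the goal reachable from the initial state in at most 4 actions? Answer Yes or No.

Yes

1. step(b,f)  →  {above(d), above(f), marked(c), marked(d), on(b,d), on(b,f), on(d,b), on(f,c), on(f,f)}
2. step(d,d)  →  {above(d), above(f), marked(c), on(b,d), on(b,f), on(d,b), on(d,d), on(f,c), on(f,f)}
optimal plan length = 2; 2 ≤ 4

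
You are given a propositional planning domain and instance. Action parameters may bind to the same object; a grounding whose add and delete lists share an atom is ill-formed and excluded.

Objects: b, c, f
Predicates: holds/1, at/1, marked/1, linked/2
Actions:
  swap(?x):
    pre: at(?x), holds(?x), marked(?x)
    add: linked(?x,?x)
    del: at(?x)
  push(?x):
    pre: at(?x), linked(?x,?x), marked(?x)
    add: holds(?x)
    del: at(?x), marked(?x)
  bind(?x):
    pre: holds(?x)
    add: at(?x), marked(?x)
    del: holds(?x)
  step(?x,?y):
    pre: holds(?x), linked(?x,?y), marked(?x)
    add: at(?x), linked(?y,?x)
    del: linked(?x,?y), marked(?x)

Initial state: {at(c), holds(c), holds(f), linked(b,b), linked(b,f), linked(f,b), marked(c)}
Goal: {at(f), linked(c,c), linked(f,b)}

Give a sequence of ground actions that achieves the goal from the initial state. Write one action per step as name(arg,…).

swap(c); bind(f)

1. swap(c)  →  {holds(c), holds(f), linked(b,b), linked(b,f), linked(c,c), linked(f,b), marked(c)}
2. bind(f)  →  {at(f), holds(c), linked(b,b), linked(b,f), linked(c,c), linked(f,b), marked(c), marked(f)}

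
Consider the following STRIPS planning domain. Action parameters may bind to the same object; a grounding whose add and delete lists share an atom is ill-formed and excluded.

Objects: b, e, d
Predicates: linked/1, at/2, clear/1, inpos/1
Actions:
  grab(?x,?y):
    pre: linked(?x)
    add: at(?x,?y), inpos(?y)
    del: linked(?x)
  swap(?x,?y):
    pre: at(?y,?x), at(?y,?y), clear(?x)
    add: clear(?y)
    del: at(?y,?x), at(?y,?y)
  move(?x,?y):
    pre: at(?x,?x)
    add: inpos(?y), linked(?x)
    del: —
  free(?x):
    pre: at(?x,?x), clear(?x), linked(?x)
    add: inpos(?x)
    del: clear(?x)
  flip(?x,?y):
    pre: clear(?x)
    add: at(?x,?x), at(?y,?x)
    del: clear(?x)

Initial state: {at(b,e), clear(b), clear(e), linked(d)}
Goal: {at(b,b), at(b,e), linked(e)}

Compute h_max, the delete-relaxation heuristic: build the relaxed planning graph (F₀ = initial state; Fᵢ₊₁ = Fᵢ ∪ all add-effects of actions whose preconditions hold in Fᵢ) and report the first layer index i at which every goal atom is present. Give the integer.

F0 = init (4 atoms)
F1 = F0 ∪ {at(b,b), at(d,b), at(d,d), at(d,e), at(e,b), at(e,e), inpos(b), inpos(d), inpos(e)}  (13 atoms)
F2 = F1 ∪ {clear(d), linked(b), linked(e)}  (16 atoms)
goal ⊆ F2  ⇒  h_max = 2

2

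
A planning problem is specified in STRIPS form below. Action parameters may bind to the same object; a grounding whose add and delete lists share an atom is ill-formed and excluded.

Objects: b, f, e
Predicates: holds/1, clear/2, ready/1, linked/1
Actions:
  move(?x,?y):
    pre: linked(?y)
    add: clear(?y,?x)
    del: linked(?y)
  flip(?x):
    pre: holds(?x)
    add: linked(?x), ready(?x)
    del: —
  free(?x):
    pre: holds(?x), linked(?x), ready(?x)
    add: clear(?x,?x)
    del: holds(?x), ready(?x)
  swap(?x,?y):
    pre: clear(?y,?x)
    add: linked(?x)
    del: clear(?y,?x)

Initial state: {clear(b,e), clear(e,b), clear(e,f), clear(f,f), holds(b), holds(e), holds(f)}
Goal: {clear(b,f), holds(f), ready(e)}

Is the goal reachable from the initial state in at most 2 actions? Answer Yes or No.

1. flip(b)  →  {clear(b,e), clear(e,b), clear(e,f), clear(f,f), holds(b), holds(e), holds(f), linked(b), ready(b)}
2. move(f,b)  →  {clear(b,e), clear(b,f), clear(e,b), clear(e,f), clear(f,f), holds(b), holds(e), holds(f), ready(b)}
3. flip(e)  →  {clear(b,e), clear(b,f), clear(e,b), clear(e,f), clear(f,f), holds(b), holds(e), holds(f), linked(e), ready(b), ready(e)}
optimal plan length = 3; 3 > 2

No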